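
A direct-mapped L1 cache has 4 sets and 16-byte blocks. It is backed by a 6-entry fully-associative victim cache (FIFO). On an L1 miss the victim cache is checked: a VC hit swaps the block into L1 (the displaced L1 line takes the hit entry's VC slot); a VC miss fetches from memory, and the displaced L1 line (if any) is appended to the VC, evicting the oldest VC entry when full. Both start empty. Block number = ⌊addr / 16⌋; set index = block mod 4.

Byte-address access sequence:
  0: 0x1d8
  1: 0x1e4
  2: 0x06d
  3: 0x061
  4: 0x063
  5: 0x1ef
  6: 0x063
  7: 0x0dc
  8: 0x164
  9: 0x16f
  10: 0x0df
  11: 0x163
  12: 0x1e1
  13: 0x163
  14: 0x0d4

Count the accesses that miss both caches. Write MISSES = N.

MISSES = 5

#0 0x1d8→b29/s1 MISS; vc=[]
#1 0x1e4→b30/s2 MISS; vc=[]
#2 0x6d→b6/s2 MISS; vc=[30]
#3 0x61→b6/s2 L1-HIT; vc=[30]
#4 0x63→b6/s2 L1-HIT; vc=[30]
#5 0x1ef→b30/s2 VC-HIT; vc=[6]
#6 0x63→b6/s2 VC-HIT; vc=[30]
#7 0xdc→b13/s1 MISS; vc=[30,29]
#8 0x164→b22/s2 MISS; vc=[30,29,6]
#9 0x16f→b22/s2 L1-HIT; vc=[30,29,6]
#10 0xdf→b13/s1 L1-HIT; vc=[30,29,6]
#11 0x163→b22/s2 L1-HIT; vc=[30,29,6]
#12 0x1e1→b30/s2 VC-HIT; vc=[22,29,6]
#13 0x163→b22/s2 VC-HIT; vc=[30,29,6]
#14 0xd4→b13/s1 L1-HIT; vc=[30,29,6]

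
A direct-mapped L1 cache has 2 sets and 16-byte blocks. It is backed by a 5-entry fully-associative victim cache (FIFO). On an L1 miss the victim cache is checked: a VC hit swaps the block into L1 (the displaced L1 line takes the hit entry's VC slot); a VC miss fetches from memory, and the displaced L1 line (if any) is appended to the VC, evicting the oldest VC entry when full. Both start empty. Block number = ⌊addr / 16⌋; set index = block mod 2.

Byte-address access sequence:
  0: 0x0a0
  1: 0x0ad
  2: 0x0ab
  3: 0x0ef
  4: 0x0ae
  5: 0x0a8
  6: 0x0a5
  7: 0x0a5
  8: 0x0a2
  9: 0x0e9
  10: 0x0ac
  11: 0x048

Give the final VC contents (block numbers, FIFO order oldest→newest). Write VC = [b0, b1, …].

#0 0xa0→b10/s0 MISS; vc=[]
#1 0xad→b10/s0 L1-HIT; vc=[]
#2 0xab→b10/s0 L1-HIT; vc=[]
#3 0xef→b14/s0 MISS; vc=[10]
#4 0xae→b10/s0 VC-HIT; vc=[14]
#5 0xa8→b10/s0 L1-HIT; vc=[14]
#6 0xa5→b10/s0 L1-HIT; vc=[14]
#7 0xa5→b10/s0 L1-HIT; vc=[14]
#8 0xa2→b10/s0 L1-HIT; vc=[14]
#9 0xe9→b14/s0 VC-HIT; vc=[10]
#10 0xac→b10/s0 VC-HIT; vc=[14]
#11 0x48→b4/s0 MISS; vc=[14,10]

VC = [14, 10]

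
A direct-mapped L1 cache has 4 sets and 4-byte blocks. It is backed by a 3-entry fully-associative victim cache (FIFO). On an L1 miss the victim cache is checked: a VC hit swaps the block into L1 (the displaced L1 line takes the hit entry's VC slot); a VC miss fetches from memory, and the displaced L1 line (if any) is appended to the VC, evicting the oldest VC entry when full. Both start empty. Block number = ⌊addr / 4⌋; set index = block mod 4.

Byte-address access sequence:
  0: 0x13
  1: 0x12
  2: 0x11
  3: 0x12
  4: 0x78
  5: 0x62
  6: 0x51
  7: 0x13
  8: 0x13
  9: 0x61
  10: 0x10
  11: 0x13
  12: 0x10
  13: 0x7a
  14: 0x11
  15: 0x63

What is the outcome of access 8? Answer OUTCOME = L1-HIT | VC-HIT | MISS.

  [0] addr=0x13 blk=4 s=0: MISS | VC []
  [1] addr=0x12 blk=4 s=0: L1-HIT | VC []
  [2] addr=0x11 blk=4 s=0: L1-HIT | VC []
  [3] addr=0x12 blk=4 s=0: L1-HIT | VC []
  [4] addr=0x78 blk=30 s=2: MISS | VC []
  [5] addr=0x62 blk=24 s=0: MISS | VC [4]
  [6] addr=0x51 blk=20 s=0: MISS | VC [4, 24]
  [7] addr=0x13 blk=4 s=0: VC-HIT | VC [20, 24]
  [8] addr=0x13 blk=4 s=0: L1-HIT | VC [20, 24]
  [9] addr=0x61 blk=24 s=0: VC-HIT | VC [20, 4]
  [10] addr=0x10 blk=4 s=0: VC-HIT | VC [20, 24]
  [11] addr=0x13 blk=4 s=0: L1-HIT | VC [20, 24]
  [12] addr=0x10 blk=4 s=0: L1-HIT | VC [20, 24]
  [13] addr=0x7a blk=30 s=2: L1-HIT | VC [20, 24]
  [14] addr=0x11 blk=4 s=0: L1-HIT | VC [20, 24]
  [15] addr=0x63 blk=24 s=0: VC-HIT | VC [20, 4]

OUTCOME = L1-HIT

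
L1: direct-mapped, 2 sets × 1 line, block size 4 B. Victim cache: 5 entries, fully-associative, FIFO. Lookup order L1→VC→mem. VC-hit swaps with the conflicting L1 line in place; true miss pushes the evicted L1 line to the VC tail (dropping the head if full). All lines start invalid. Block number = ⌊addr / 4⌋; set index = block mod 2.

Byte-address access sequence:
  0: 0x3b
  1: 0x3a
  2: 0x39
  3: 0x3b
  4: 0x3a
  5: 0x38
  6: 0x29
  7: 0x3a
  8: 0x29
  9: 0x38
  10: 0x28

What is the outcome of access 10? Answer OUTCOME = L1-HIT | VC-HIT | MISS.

OUTCOME = VC-HIT

#0 0x3b→b14/s0 MISS; vc=[]
#1 0x3a→b14/s0 L1-HIT; vc=[]
#2 0x39→b14/s0 L1-HIT; vc=[]
#3 0x3b→b14/s0 L1-HIT; vc=[]
#4 0x3a→b14/s0 L1-HIT; vc=[]
#5 0x38→b14/s0 L1-HIT; vc=[]
#6 0x29→b10/s0 MISS; vc=[14]
#7 0x3a→b14/s0 VC-HIT; vc=[10]
#8 0x29→b10/s0 VC-HIT; vc=[14]
#9 0x38→b14/s0 VC-HIT; vc=[10]
#10 0x28→b10/s0 VC-HIT; vc=[14]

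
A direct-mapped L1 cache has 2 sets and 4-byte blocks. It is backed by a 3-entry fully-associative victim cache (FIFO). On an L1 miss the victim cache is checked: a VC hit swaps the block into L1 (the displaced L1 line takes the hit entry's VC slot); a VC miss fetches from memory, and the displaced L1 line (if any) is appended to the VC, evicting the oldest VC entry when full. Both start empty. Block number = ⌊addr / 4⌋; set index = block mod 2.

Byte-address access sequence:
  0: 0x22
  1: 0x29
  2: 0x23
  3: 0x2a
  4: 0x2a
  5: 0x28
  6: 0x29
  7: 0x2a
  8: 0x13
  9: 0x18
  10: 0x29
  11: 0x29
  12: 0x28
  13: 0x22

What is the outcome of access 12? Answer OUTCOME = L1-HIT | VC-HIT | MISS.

OUTCOME = L1-HIT

  [0] addr=0x22 blk=8 s=0: MISS | VC []
  [1] addr=0x29 blk=10 s=0: MISS | VC [8]
  [2] addr=0x23 blk=8 s=0: VC-HIT | VC [10]
  [3] addr=0x2a blk=10 s=0: VC-HIT | VC [8]
  [4] addr=0x2a blk=10 s=0: L1-HIT | VC [8]
  [5] addr=0x28 blk=10 s=0: L1-HIT | VC [8]
  [6] addr=0x29 blk=10 s=0: L1-HIT | VC [8]
  [7] addr=0x2a blk=10 s=0: L1-HIT | VC [8]
  [8] addr=0x13 blk=4 s=0: MISS | VC [8, 10]
  [9] addr=0x18 blk=6 s=0: MISS | VC [8, 10, 4]
  [10] addr=0x29 blk=10 s=0: VC-HIT | VC [8, 6, 4]
  [11] addr=0x29 blk=10 s=0: L1-HIT | VC [8, 6, 4]
  [12] addr=0x28 blk=10 s=0: L1-HIT | VC [8, 6, 4]
  [13] addr=0x22 blk=8 s=0: VC-HIT | VC [10, 6, 4]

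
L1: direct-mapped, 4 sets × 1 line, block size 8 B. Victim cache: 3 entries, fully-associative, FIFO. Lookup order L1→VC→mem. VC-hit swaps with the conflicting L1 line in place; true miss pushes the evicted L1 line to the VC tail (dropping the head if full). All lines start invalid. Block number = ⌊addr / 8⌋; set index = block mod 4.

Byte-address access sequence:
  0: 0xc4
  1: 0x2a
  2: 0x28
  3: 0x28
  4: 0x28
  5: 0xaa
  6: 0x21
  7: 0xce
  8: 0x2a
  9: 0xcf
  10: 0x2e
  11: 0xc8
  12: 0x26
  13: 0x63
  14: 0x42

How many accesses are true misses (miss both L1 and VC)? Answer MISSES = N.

MISSES = 7

  [0] addr=0xc4 blk=24 s=0: MISS | VC []
  [1] addr=0x2a blk=5 s=1: MISS | VC []
  [2] addr=0x28 blk=5 s=1: L1-HIT | VC []
  [3] addr=0x28 blk=5 s=1: L1-HIT | VC []
  [4] addr=0x28 blk=5 s=1: L1-HIT | VC []
  [5] addr=0xaa blk=21 s=1: MISS | VC [5]
  [6] addr=0x21 blk=4 s=0: MISS | VC [5, 24]
  [7] addr=0xce blk=25 s=1: MISS | VC [5, 24, 21]
  [8] addr=0x2a blk=5 s=1: VC-HIT | VC [25, 24, 21]
  [9] addr=0xcf blk=25 s=1: VC-HIT | VC [5, 24, 21]
  [10] addr=0x2e blk=5 s=1: VC-HIT | VC [25, 24, 21]
  [11] addr=0xc8 blk=25 s=1: VC-HIT | VC [5, 24, 21]
  [12] addr=0x26 blk=4 s=0: L1-HIT | VC [5, 24, 21]
  [13] addr=0x63 blk=12 s=0: MISS | VC [24, 21, 4]
  [14] addr=0x42 blk=8 s=0: MISS | VC [21, 4, 12]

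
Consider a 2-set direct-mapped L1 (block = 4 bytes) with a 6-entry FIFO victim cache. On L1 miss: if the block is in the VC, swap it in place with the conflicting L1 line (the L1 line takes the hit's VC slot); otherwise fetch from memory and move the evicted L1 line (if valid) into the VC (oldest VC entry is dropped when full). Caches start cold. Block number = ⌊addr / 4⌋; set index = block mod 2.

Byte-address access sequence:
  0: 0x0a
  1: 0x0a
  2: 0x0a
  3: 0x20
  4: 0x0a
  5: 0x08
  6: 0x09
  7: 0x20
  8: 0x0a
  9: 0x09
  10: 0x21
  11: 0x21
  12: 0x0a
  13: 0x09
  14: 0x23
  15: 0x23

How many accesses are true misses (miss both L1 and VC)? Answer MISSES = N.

MISSES = 2

0: 0xa (blk 2, set 0) → MISS  vc=[]
1: 0xa (blk 2, set 0) → L1-HIT  vc=[]
2: 0xa (blk 2, set 0) → L1-HIT  vc=[]
3: 0x20 (blk 8, set 0) → MISS  vc=[2]
4: 0xa (blk 2, set 0) → VC-HIT  vc=[8]
5: 0x8 (blk 2, set 0) → L1-HIT  vc=[8]
6: 0x9 (blk 2, set 0) → L1-HIT  vc=[8]
7: 0x20 (blk 8, set 0) → VC-HIT  vc=[2]
8: 0xa (blk 2, set 0) → VC-HIT  vc=[8]
9: 0x9 (blk 2, set 0) → L1-HIT  vc=[8]
10: 0x21 (blk 8, set 0) → VC-HIT  vc=[2]
11: 0x21 (blk 8, set 0) → L1-HIT  vc=[2]
12: 0xa (blk 2, set 0) → VC-HIT  vc=[8]
13: 0x9 (blk 2, set 0) → L1-HIT  vc=[8]
14: 0x23 (blk 8, set 0) → VC-HIT  vc=[2]
15: 0x23 (blk 8, set 0) → L1-HIT  vc=[2]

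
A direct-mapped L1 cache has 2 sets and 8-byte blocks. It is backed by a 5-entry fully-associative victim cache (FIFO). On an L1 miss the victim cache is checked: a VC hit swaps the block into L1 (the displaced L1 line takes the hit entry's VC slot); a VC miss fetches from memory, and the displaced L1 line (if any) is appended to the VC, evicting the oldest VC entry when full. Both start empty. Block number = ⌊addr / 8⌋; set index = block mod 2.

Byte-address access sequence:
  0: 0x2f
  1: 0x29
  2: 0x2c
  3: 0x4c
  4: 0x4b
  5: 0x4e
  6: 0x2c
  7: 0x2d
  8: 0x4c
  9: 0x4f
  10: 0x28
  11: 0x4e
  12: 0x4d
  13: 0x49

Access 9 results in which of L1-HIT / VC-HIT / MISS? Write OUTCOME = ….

0: 0x2f (blk 5, set 1) → MISS  vc=[]
1: 0x29 (blk 5, set 1) → L1-HIT  vc=[]
2: 0x2c (blk 5, set 1) → L1-HIT  vc=[]
3: 0x4c (blk 9, set 1) → MISS  vc=[5]
4: 0x4b (blk 9, set 1) → L1-HIT  vc=[5]
5: 0x4e (blk 9, set 1) → L1-HIT  vc=[5]
6: 0x2c (blk 5, set 1) → VC-HIT  vc=[9]
7: 0x2d (blk 5, set 1) → L1-HIT  vc=[9]
8: 0x4c (blk 9, set 1) → VC-HIT  vc=[5]
9: 0x4f (blk 9, set 1) → L1-HIT  vc=[5]
10: 0x28 (blk 5, set 1) → VC-HIT  vc=[9]
11: 0x4e (blk 9, set 1) → VC-HIT  vc=[5]
12: 0x4d (blk 9, set 1) → L1-HIT  vc=[5]
13: 0x49 (blk 9, set 1) → L1-HIT  vc=[5]

OUTCOME = L1-HIT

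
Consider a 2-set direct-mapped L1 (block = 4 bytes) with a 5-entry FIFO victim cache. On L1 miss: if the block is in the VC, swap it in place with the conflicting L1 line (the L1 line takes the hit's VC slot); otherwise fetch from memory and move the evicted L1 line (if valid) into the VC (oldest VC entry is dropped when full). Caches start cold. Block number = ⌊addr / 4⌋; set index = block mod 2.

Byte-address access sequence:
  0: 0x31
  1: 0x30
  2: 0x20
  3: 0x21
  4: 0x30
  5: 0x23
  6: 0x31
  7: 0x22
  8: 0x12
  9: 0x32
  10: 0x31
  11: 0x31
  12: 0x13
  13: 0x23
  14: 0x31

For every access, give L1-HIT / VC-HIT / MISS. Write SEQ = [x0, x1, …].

SEQ = [MISS, L1-HIT, MISS, L1-HIT, VC-HIT, VC-HIT, VC-HIT, VC-HIT, MISS, VC-HIT, L1-HIT, L1-HIT, VC-HIT, VC-HIT, VC-HIT]

#0 0x31→b12/s0 MISS; vc=[]
#1 0x30→b12/s0 L1-HIT; vc=[]
#2 0x20→b8/s0 MISS; vc=[12]
#3 0x21→b8/s0 L1-HIT; vc=[12]
#4 0x30→b12/s0 VC-HIT; vc=[8]
#5 0x23→b8/s0 VC-HIT; vc=[12]
#6 0x31→b12/s0 VC-HIT; vc=[8]
#7 0x22→b8/s0 VC-HIT; vc=[12]
#8 0x12→b4/s0 MISS; vc=[12,8]
#9 0x32→b12/s0 VC-HIT; vc=[4,8]
#10 0x31→b12/s0 L1-HIT; vc=[4,8]
#11 0x31→b12/s0 L1-HIT; vc=[4,8]
#12 0x13→b4/s0 VC-HIT; vc=[12,8]
#13 0x23→b8/s0 VC-HIT; vc=[12,4]
#14 0x31→b12/s0 VC-HIT; vc=[8,4]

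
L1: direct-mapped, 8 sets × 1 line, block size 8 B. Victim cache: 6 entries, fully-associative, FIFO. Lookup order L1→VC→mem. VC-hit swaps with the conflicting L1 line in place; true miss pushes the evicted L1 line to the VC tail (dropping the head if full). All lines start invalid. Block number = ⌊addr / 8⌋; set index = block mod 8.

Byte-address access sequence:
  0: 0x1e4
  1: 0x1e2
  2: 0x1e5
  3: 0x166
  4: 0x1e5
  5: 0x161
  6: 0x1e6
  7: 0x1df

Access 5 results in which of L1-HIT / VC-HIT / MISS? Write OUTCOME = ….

  [0] addr=0x1e4 blk=60 s=4: MISS | VC []
  [1] addr=0x1e2 blk=60 s=4: L1-HIT | VC []
  [2] addr=0x1e5 blk=60 s=4: L1-HIT | VC []
  [3] addr=0x166 blk=44 s=4: MISS | VC [60]
  [4] addr=0x1e5 blk=60 s=4: VC-HIT | VC [44]
  [5] addr=0x161 blk=44 s=4: VC-HIT | VC [60]
  [6] addr=0x1e6 blk=60 s=4: VC-HIT | VC [44]
  [7] addr=0x1df blk=59 s=3: MISS | VC [44]

OUTCOME = VC-HIT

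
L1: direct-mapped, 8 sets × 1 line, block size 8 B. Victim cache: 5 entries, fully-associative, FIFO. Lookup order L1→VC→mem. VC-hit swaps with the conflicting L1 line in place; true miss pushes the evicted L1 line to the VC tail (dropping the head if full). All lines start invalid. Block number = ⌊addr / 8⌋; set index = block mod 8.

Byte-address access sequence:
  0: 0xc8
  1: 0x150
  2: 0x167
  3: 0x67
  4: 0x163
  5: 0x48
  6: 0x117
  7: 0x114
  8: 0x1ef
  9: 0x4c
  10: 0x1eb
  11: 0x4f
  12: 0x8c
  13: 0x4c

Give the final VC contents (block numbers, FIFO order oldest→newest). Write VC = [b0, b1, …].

  [0] addr=0xc8 blk=25 s=1: MISS | VC []
  [1] addr=0x150 blk=42 s=2: MISS | VC []
  [2] addr=0x167 blk=44 s=4: MISS | VC []
  [3] addr=0x67 blk=12 s=4: MISS | VC [44]
  [4] addr=0x163 blk=44 s=4: VC-HIT | VC [12]
  [5] addr=0x48 blk=9 s=1: MISS | VC [12, 25]
  [6] addr=0x117 blk=34 s=2: MISS | VC [12, 25, 42]
  [7] addr=0x114 blk=34 s=2: L1-HIT | VC [12, 25, 42]
  [8] addr=0x1ef blk=61 s=5: MISS | VC [12, 25, 42]
  [9] addr=0x4c blk=9 s=1: L1-HIT | VC [12, 25, 42]
  [10] addr=0x1eb blk=61 s=5: L1-HIT | VC [12, 25, 42]
  [11] addr=0x4f blk=9 s=1: L1-HIT | VC [12, 25, 42]
  [12] addr=0x8c blk=17 s=1: MISS | VC [12, 25, 42, 9]
  [13] addr=0x4c blk=9 s=1: VC-HIT | VC [12, 25, 42, 17]

VC = [12, 25, 42, 17]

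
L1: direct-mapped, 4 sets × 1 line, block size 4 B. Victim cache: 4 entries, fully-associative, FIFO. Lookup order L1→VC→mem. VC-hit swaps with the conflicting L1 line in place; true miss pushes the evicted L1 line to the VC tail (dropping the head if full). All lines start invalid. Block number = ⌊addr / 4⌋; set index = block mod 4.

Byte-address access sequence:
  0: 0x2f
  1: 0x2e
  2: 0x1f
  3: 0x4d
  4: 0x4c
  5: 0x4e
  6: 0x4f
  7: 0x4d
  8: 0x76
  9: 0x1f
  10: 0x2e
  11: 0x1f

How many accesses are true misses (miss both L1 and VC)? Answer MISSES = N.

#0 0x2f→b11/s3 MISS; vc=[]
#1 0x2e→b11/s3 L1-HIT; vc=[]
#2 0x1f→b7/s3 MISS; vc=[11]
#3 0x4d→b19/s3 MISS; vc=[11,7]
#4 0x4c→b19/s3 L1-HIT; vc=[11,7]
#5 0x4e→b19/s3 L1-HIT; vc=[11,7]
#6 0x4f→b19/s3 L1-HIT; vc=[11,7]
#7 0x4d→b19/s3 L1-HIT; vc=[11,7]
#8 0x76→b29/s1 MISS; vc=[11,7]
#9 0x1f→b7/s3 VC-HIT; vc=[11,19]
#10 0x2e→b11/s3 VC-HIT; vc=[7,19]
#11 0x1f→b7/s3 VC-HIT; vc=[11,19]

MISSES = 4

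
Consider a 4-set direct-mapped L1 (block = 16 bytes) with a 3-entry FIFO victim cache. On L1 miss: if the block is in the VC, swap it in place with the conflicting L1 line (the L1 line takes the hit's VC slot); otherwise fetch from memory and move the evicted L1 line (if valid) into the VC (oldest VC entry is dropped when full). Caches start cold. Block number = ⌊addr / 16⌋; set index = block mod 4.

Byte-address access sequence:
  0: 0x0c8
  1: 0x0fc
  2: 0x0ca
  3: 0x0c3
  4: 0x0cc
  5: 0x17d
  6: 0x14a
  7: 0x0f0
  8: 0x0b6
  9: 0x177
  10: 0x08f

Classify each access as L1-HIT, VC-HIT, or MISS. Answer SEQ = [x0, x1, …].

#0 0xc8→b12/s0 MISS; vc=[]
#1 0xfc→b15/s3 MISS; vc=[]
#2 0xca→b12/s0 L1-HIT; vc=[]
#3 0xc3→b12/s0 L1-HIT; vc=[]
#4 0xcc→b12/s0 L1-HIT; vc=[]
#5 0x17d→b23/s3 MISS; vc=[15]
#6 0x14a→b20/s0 MISS; vc=[15,12]
#7 0xf0→b15/s3 VC-HIT; vc=[23,12]
#8 0xb6→b11/s3 MISS; vc=[23,12,15]
#9 0x177→b23/s3 VC-HIT; vc=[11,12,15]
#10 0x8f→b8/s0 MISS; vc=[12,15,20]

SEQ = [MISS, MISS, L1-HIT, L1-HIT, L1-HIT, MISS, MISS, VC-HIT, MISS, VC-HIT, MISS]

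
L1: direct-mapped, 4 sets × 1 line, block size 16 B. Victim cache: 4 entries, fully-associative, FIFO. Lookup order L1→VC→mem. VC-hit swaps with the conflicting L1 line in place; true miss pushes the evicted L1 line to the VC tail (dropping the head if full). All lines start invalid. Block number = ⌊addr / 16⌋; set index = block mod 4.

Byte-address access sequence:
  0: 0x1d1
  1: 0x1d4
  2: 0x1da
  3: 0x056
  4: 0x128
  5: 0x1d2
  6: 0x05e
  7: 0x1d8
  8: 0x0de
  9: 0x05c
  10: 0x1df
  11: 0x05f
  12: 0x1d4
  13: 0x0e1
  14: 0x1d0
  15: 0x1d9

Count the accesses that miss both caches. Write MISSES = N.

MISSES = 5

0: 0x1d1 (blk 29, set 1) → MISS  vc=[]
1: 0x1d4 (blk 29, set 1) → L1-HIT  vc=[]
2: 0x1da (blk 29, set 1) → L1-HIT  vc=[]
3: 0x56 (blk 5, set 1) → MISS  vc=[29]
4: 0x128 (blk 18, set 2) → MISS  vc=[29]
5: 0x1d2 (blk 29, set 1) → VC-HIT  vc=[5]
6: 0x5e (blk 5, set 1) → VC-HIT  vc=[29]
7: 0x1d8 (blk 29, set 1) → VC-HIT  vc=[5]
8: 0xde (blk 13, set 1) → MISS  vc=[5, 29]
9: 0x5c (blk 5, set 1) → VC-HIT  vc=[13, 29]
10: 0x1df (blk 29, set 1) → VC-HIT  vc=[13, 5]
11: 0x5f (blk 5, set 1) → VC-HIT  vc=[13, 29]
12: 0x1d4 (blk 29, set 1) → VC-HIT  vc=[13, 5]
13: 0xe1 (blk 14, set 2) → MISS  vc=[13, 5, 18]
14: 0x1d0 (blk 29, set 1) → L1-HIT  vc=[13, 5, 18]
15: 0x1d9 (blk 29, set 1) → L1-HIT  vc=[13, 5, 18]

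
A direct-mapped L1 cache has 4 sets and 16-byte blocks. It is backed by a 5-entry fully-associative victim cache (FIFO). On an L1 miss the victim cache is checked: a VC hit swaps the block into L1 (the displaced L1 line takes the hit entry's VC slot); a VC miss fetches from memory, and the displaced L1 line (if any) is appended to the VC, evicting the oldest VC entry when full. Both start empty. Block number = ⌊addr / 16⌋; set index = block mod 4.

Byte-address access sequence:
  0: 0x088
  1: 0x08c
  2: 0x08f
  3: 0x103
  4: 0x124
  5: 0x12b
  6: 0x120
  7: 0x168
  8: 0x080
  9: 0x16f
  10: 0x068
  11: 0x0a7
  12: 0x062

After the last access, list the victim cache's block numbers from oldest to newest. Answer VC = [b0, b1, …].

VC = [16, 18, 22, 10]

0: 0x88 (blk 8, set 0) → MISS  vc=[]
1: 0x8c (blk 8, set 0) → L1-HIT  vc=[]
2: 0x8f (blk 8, set 0) → L1-HIT  vc=[]
3: 0x103 (blk 16, set 0) → MISS  vc=[8]
4: 0x124 (blk 18, set 2) → MISS  vc=[8]
5: 0x12b (blk 18, set 2) → L1-HIT  vc=[8]
6: 0x120 (blk 18, set 2) → L1-HIT  vc=[8]
7: 0x168 (blk 22, set 2) → MISS  vc=[8, 18]
8: 0x80 (blk 8, set 0) → VC-HIT  vc=[16, 18]
9: 0x16f (blk 22, set 2) → L1-HIT  vc=[16, 18]
10: 0x68 (blk 6, set 2) → MISS  vc=[16, 18, 22]
11: 0xa7 (blk 10, set 2) → MISS  vc=[16, 18, 22, 6]
12: 0x62 (blk 6, set 2) → VC-HIT  vc=[16, 18, 22, 10]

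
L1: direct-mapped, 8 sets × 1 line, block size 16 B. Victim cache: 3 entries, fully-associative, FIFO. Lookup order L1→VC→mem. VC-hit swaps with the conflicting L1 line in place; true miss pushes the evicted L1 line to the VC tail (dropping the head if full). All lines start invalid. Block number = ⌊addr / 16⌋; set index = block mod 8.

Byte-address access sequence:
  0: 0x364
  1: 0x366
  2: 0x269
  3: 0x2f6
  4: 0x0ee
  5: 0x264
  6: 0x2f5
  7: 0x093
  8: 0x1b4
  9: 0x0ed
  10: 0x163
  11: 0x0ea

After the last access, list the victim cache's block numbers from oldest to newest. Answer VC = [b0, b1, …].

0: 0x364 (blk 54, set 6) → MISS  vc=[]
1: 0x366 (blk 54, set 6) → L1-HIT  vc=[]
2: 0x269 (blk 38, set 6) → MISS  vc=[54]
3: 0x2f6 (blk 47, set 7) → MISS  vc=[54]
4: 0xee (blk 14, set 6) → MISS  vc=[54, 38]
5: 0x264 (blk 38, set 6) → VC-HIT  vc=[54, 14]
6: 0x2f5 (blk 47, set 7) → L1-HIT  vc=[54, 14]
7: 0x93 (blk 9, set 1) → MISS  vc=[54, 14]
8: 0x1b4 (blk 27, set 3) → MISS  vc=[54, 14]
9: 0xed (blk 14, set 6) → VC-HIT  vc=[54, 38]
10: 0x163 (blk 22, set 6) → MISS  vc=[54, 38, 14]
11: 0xea (blk 14, set 6) → VC-HIT  vc=[54, 38, 22]

VC = [54, 38, 22]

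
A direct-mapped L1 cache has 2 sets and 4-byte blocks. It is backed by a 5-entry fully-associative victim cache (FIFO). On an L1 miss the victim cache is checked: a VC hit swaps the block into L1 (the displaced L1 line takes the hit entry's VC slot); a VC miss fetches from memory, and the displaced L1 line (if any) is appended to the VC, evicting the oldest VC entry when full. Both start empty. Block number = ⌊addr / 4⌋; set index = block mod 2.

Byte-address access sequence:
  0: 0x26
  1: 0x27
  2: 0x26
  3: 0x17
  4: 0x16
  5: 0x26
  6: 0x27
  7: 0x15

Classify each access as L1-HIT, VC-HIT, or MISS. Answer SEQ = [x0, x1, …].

  [0] addr=0x26 blk=9 s=1: MISS | VC []
  [1] addr=0x27 blk=9 s=1: L1-HIT | VC []
  [2] addr=0x26 blk=9 s=1: L1-HIT | VC []
  [3] addr=0x17 blk=5 s=1: MISS | VC [9]
  [4] addr=0x16 blk=5 s=1: L1-HIT | VC [9]
  [5] addr=0x26 blk=9 s=1: VC-HIT | VC [5]
  [6] addr=0x27 blk=9 s=1: L1-HIT | VC [5]
  [7] addr=0x15 blk=5 s=1: VC-HIT | VC [9]

SEQ = [MISS, L1-HIT, L1-HIT, MISS, L1-HIT, VC-HIT, L1-HIT, VC-HIT]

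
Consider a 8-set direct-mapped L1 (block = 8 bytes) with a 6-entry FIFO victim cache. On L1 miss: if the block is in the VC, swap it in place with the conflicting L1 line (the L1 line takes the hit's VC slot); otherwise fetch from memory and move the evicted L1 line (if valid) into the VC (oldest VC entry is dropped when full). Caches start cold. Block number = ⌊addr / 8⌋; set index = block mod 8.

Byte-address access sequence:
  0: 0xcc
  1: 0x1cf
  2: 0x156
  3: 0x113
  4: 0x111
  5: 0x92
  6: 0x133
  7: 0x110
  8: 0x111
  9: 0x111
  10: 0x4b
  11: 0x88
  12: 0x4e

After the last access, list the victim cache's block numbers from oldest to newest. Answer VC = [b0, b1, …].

VC = [25, 42, 18, 57, 17]

#0 0xcc→b25/s1 MISS; vc=[]
#1 0x1cf→b57/s1 MISS; vc=[25]
#2 0x156→b42/s2 MISS; vc=[25]
#3 0x113→b34/s2 MISS; vc=[25,42]
#4 0x111→b34/s2 L1-HIT; vc=[25,42]
#5 0x92→b18/s2 MISS; vc=[25,42,34]
#6 0x133→b38/s6 MISS; vc=[25,42,34]
#7 0x110→b34/s2 VC-HIT; vc=[25,42,18]
#8 0x111→b34/s2 L1-HIT; vc=[25,42,18]
#9 0x111→b34/s2 L1-HIT; vc=[25,42,18]
#10 0x4b→b9/s1 MISS; vc=[25,42,18,57]
#11 0x88→b17/s1 MISS; vc=[25,42,18,57,9]
#12 0x4e→b9/s1 VC-HIT; vc=[25,42,18,57,17]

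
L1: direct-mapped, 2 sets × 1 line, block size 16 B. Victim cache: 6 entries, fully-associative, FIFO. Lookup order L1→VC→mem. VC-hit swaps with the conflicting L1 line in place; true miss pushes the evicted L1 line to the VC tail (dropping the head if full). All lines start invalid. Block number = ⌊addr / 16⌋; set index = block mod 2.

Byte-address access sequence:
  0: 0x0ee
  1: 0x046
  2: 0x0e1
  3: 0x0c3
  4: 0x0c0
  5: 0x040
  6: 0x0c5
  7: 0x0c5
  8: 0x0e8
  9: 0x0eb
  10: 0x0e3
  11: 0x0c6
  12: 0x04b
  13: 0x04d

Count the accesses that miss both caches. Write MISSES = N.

MISSES = 3

  [0] addr=0xee blk=14 s=0: MISS | VC []
  [1] addr=0x46 blk=4 s=0: MISS | VC [14]
  [2] addr=0xe1 blk=14 s=0: VC-HIT | VC [4]
  [3] addr=0xc3 blk=12 s=0: MISS | VC [4, 14]
  [4] addr=0xc0 blk=12 s=0: L1-HIT | VC [4, 14]
  [5] addr=0x40 blk=4 s=0: VC-HIT | VC [12, 14]
  [6] addr=0xc5 blk=12 s=0: VC-HIT | VC [4, 14]
  [7] addr=0xc5 blk=12 s=0: L1-HIT | VC [4, 14]
  [8] addr=0xe8 blk=14 s=0: VC-HIT | VC [4, 12]
  [9] addr=0xeb blk=14 s=0: L1-HIT | VC [4, 12]
  [10] addr=0xe3 blk=14 s=0: L1-HIT | VC [4, 12]
  [11] addr=0xc6 blk=12 s=0: VC-HIT | VC [4, 14]
  [12] addr=0x4b blk=4 s=0: VC-HIT | VC [12, 14]
  [13] addr=0x4d blk=4 s=0: L1-HIT | VC [12, 14]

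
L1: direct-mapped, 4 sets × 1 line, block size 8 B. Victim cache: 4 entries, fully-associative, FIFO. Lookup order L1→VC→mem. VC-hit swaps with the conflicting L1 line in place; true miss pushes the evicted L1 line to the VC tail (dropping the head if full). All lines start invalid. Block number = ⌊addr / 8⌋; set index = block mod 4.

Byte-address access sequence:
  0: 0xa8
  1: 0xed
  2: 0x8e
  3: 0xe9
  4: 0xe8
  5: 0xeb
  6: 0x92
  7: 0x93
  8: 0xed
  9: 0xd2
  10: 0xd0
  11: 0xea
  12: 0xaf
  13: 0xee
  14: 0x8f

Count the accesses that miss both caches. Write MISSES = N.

  [0] addr=0xa8 blk=21 s=1: MISS | VC []
  [1] addr=0xed blk=29 s=1: MISS | VC [21]
  [2] addr=0x8e blk=17 s=1: MISS | VC [21, 29]
  [3] addr=0xe9 blk=29 s=1: VC-HIT | VC [21, 17]
  [4] addr=0xe8 blk=29 s=1: L1-HIT | VC [21, 17]
  [5] addr=0xeb blk=29 s=1: L1-HIT | VC [21, 17]
  [6] addr=0x92 blk=18 s=2: MISS | VC [21, 17]
  [7] addr=0x93 blk=18 s=2: L1-HIT | VC [21, 17]
  [8] addr=0xed blk=29 s=1: L1-HIT | VC [21, 17]
  [9] addr=0xd2 blk=26 s=2: MISS | VC [21, 17, 18]
  [10] addr=0xd0 blk=26 s=2: L1-HIT | VC [21, 17, 18]
  [11] addr=0xea blk=29 s=1: L1-HIT | VC [21, 17, 18]
  [12] addr=0xaf blk=21 s=1: VC-HIT | VC [29, 17, 18]
  [13] addr=0xee blk=29 s=1: VC-HIT | VC [21, 17, 18]
  [14] addr=0x8f blk=17 s=1: VC-HIT | VC [21, 29, 18]

MISSES = 5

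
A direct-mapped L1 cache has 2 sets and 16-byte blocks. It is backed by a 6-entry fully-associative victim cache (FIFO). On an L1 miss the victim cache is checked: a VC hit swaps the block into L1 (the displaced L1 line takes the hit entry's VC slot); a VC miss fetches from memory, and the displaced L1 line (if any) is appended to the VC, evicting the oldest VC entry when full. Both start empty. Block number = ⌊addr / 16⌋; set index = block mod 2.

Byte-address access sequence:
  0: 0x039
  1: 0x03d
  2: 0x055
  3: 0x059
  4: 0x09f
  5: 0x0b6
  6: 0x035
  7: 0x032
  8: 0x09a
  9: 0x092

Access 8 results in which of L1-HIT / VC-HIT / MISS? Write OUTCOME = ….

OUTCOME = VC-HIT

  [0] addr=0x39 blk=3 s=1: MISS | VC []
  [1] addr=0x3d blk=3 s=1: L1-HIT | VC []
  [2] addr=0x55 blk=5 s=1: MISS | VC [3]
  [3] addr=0x59 blk=5 s=1: L1-HIT | VC [3]
  [4] addr=0x9f blk=9 s=1: MISS | VC [3, 5]
  [5] addr=0xb6 blk=11 s=1: MISS | VC [3, 5, 9]
  [6] addr=0x35 blk=3 s=1: VC-HIT | VC [11, 5, 9]
  [7] addr=0x32 blk=3 s=1: L1-HIT | VC [11, 5, 9]
  [8] addr=0x9a blk=9 s=1: VC-HIT | VC [11, 5, 3]
  [9] addr=0x92 blk=9 s=1: L1-HIT | VC [11, 5, 3]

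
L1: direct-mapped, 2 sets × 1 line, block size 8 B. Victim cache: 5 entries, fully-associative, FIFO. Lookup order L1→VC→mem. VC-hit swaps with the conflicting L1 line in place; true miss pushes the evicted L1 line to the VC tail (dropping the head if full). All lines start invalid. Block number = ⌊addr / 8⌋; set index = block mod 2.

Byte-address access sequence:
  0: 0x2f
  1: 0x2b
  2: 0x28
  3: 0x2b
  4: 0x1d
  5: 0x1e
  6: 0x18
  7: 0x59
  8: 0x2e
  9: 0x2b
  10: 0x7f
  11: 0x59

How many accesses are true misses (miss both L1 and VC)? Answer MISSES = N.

#0 0x2f→b5/s1 MISS; vc=[]
#1 0x2b→b5/s1 L1-HIT; vc=[]
#2 0x28→b5/s1 L1-HIT; vc=[]
#3 0x2b→b5/s1 L1-HIT; vc=[]
#4 0x1d→b3/s1 MISS; vc=[5]
#5 0x1e→b3/s1 L1-HIT; vc=[5]
#6 0x18→b3/s1 L1-HIT; vc=[5]
#7 0x59→b11/s1 MISS; vc=[5,3]
#8 0x2e→b5/s1 VC-HIT; vc=[11,3]
#9 0x2b→b5/s1 L1-HIT; vc=[11,3]
#10 0x7f→b15/s1 MISS; vc=[11,3,5]
#11 0x59→b11/s1 VC-HIT; vc=[15,3,5]

MISSES = 4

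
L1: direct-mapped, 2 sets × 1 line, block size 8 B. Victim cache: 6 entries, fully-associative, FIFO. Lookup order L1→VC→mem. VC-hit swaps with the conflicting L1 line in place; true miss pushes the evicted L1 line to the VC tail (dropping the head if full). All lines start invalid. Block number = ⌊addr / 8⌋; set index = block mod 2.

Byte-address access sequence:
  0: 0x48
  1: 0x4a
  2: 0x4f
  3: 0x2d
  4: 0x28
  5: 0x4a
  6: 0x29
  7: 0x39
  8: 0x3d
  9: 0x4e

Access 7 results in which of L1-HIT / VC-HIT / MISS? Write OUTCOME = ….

OUTCOME = MISS

#0 0x48→b9/s1 MISS; vc=[]
#1 0x4a→b9/s1 L1-HIT; vc=[]
#2 0x4f→b9/s1 L1-HIT; vc=[]
#3 0x2d→b5/s1 MISS; vc=[9]
#4 0x28→b5/s1 L1-HIT; vc=[9]
#5 0x4a→b9/s1 VC-HIT; vc=[5]
#6 0x29→b5/s1 VC-HIT; vc=[9]
#7 0x39→b7/s1 MISS; vc=[9,5]
#8 0x3d→b7/s1 L1-HIT; vc=[9,5]
#9 0x4e→b9/s1 VC-HIT; vc=[7,5]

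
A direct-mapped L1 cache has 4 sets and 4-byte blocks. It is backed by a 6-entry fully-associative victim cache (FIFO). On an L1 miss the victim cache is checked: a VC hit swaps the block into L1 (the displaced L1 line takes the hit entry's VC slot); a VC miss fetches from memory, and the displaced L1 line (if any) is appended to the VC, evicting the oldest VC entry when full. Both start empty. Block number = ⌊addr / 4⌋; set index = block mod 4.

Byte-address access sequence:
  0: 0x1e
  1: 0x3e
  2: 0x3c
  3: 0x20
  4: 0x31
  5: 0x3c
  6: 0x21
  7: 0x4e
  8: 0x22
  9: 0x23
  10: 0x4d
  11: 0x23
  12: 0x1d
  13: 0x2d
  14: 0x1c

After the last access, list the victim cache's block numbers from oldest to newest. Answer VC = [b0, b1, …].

0: 0x1e (blk 7, set 3) → MISS  vc=[]
1: 0x3e (blk 15, set 3) → MISS  vc=[7]
2: 0x3c (blk 15, set 3) → L1-HIT  vc=[7]
3: 0x20 (blk 8, set 0) → MISS  vc=[7]
4: 0x31 (blk 12, set 0) → MISS  vc=[7, 8]
5: 0x3c (blk 15, set 3) → L1-HIT  vc=[7, 8]
6: 0x21 (blk 8, set 0) → VC-HIT  vc=[7, 12]
7: 0x4e (blk 19, set 3) → MISS  vc=[7, 12, 15]
8: 0x22 (blk 8, set 0) → L1-HIT  vc=[7, 12, 15]
9: 0x23 (blk 8, set 0) → L1-HIT  vc=[7, 12, 15]
10: 0x4d (blk 19, set 3) → L1-HIT  vc=[7, 12, 15]
11: 0x23 (blk 8, set 0) → L1-HIT  vc=[7, 12, 15]
12: 0x1d (blk 7, set 3) → VC-HIT  vc=[19, 12, 15]
13: 0x2d (blk 11, set 3) → MISS  vc=[19, 12, 15, 7]
14: 0x1c (blk 7, set 3) → VC-HIT  vc=[19, 12, 15, 11]

VC = [19, 12, 15, 11]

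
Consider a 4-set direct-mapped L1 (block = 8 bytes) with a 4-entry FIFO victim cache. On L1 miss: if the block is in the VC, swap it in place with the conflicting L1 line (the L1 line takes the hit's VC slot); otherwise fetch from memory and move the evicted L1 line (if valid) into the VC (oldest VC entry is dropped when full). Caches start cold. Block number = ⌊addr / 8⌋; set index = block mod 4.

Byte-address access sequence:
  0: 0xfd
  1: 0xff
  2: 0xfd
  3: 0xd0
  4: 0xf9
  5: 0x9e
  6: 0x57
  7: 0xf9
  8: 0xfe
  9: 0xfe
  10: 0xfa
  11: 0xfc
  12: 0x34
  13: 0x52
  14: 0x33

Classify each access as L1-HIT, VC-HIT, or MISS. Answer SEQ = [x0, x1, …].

0: 0xfd (blk 31, set 3) → MISS  vc=[]
1: 0xff (blk 31, set 3) → L1-HIT  vc=[]
2: 0xfd (blk 31, set 3) → L1-HIT  vc=[]
3: 0xd0 (blk 26, set 2) → MISS  vc=[]
4: 0xf9 (blk 31, set 3) → L1-HIT  vc=[]
5: 0x9e (blk 19, set 3) → MISS  vc=[31]
6: 0x57 (blk 10, set 2) → MISS  vc=[31, 26]
7: 0xf9 (blk 31, set 3) → VC-HIT  vc=[19, 26]
8: 0xfe (blk 31, set 3) → L1-HIT  vc=[19, 26]
9: 0xfe (blk 31, set 3) → L1-HIT  vc=[19, 26]
10: 0xfa (blk 31, set 3) → L1-HIT  vc=[19, 26]
11: 0xfc (blk 31, set 3) → L1-HIT  vc=[19, 26]
12: 0x34 (blk 6, set 2) → MISS  vc=[19, 26, 10]
13: 0x52 (blk 10, set 2) → VC-HIT  vc=[19, 26, 6]
14: 0x33 (blk 6, set 2) → VC-HIT  vc=[19, 26, 10]

SEQ = [MISS, L1-HIT, L1-HIT, MISS, L1-HIT, MISS, MISS, VC-HIT, L1-HIT, L1-HIT, L1-HIT, L1-HIT, MISS, VC-HIT, VC-HIT]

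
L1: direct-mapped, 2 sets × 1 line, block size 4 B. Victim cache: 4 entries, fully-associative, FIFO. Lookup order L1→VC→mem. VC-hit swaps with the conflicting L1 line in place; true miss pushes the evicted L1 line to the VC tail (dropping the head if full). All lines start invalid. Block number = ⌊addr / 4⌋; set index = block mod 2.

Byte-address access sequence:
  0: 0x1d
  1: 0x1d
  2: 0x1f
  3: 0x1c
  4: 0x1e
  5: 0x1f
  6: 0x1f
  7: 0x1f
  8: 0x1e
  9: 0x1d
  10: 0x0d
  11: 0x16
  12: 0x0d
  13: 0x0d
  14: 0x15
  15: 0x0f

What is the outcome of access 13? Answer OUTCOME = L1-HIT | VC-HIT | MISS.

  [0] addr=0x1d blk=7 s=1: MISS | VC []
  [1] addr=0x1d blk=7 s=1: L1-HIT | VC []
  [2] addr=0x1f blk=7 s=1: L1-HIT | VC []
  [3] addr=0x1c blk=7 s=1: L1-HIT | VC []
  [4] addr=0x1e blk=7 s=1: L1-HIT | VC []
  [5] addr=0x1f blk=7 s=1: L1-HIT | VC []
  [6] addr=0x1f blk=7 s=1: L1-HIT | VC []
  [7] addr=0x1f blk=7 s=1: L1-HIT | VC []
  [8] addr=0x1e blk=7 s=1: L1-HIT | VC []
  [9] addr=0x1d blk=7 s=1: L1-HIT | VC []
  [10] addr=0xd blk=3 s=1: MISS | VC [7]
  [11] addr=0x16 blk=5 s=1: MISS | VC [7, 3]
  [12] addr=0xd blk=3 s=1: VC-HIT | VC [7, 5]
  [13] addr=0xd blk=3 s=1: L1-HIT | VC [7, 5]
  [14] addr=0x15 blk=5 s=1: VC-HIT | VC [7, 3]
  [15] addr=0xf blk=3 s=1: VC-HIT | VC [7, 5]

OUTCOME = L1-HIT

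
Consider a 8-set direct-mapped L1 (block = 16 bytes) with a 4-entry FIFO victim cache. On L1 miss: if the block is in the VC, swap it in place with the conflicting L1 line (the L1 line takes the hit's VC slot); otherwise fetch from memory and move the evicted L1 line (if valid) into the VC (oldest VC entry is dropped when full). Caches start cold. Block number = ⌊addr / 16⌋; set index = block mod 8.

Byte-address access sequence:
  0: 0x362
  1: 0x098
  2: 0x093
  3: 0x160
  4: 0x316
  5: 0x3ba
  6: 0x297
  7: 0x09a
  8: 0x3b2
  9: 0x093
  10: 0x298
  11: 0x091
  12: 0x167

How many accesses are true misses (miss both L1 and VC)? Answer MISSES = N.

MISSES = 6

0: 0x362 (blk 54, set 6) → MISS  vc=[]
1: 0x98 (blk 9, set 1) → MISS  vc=[]
2: 0x93 (blk 9, set 1) → L1-HIT  vc=[]
3: 0x160 (blk 22, set 6) → MISS  vc=[54]
4: 0x316 (blk 49, set 1) → MISS  vc=[54, 9]
5: 0x3ba (blk 59, set 3) → MISS  vc=[54, 9]
6: 0x297 (blk 41, set 1) → MISS  vc=[54, 9, 49]
7: 0x9a (blk 9, set 1) → VC-HIT  vc=[54, 41, 49]
8: 0x3b2 (blk 59, set 3) → L1-HIT  vc=[54, 41, 49]
9: 0x93 (blk 9, set 1) → L1-HIT  vc=[54, 41, 49]
10: 0x298 (blk 41, set 1) → VC-HIT  vc=[54, 9, 49]
11: 0x91 (blk 9, set 1) → VC-HIT  vc=[54, 41, 49]
12: 0x167 (blk 22, set 6) → L1-HIT  vc=[54, 41, 49]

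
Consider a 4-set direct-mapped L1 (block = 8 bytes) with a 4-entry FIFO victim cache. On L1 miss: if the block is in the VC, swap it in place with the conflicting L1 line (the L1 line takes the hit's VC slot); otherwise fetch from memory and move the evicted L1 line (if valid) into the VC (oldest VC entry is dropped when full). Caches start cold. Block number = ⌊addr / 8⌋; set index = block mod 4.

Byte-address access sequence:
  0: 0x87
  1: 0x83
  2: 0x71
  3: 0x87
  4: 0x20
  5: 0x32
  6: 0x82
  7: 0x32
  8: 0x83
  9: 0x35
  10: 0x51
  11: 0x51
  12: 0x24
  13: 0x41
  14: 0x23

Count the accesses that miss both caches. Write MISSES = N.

  [0] addr=0x87 blk=16 s=0: MISS | VC []
  [1] addr=0x83 blk=16 s=0: L1-HIT | VC []
  [2] addr=0x71 blk=14 s=2: MISS | VC []
  [3] addr=0x87 blk=16 s=0: L1-HIT | VC []
  [4] addr=0x20 blk=4 s=0: MISS | VC [16]
  [5] addr=0x32 blk=6 s=2: MISS | VC [16, 14]
  [6] addr=0x82 blk=16 s=0: VC-HIT | VC [4, 14]
  [7] addr=0x32 blk=6 s=2: L1-HIT | VC [4, 14]
  [8] addr=0x83 blk=16 s=0: L1-HIT | VC [4, 14]
  [9] addr=0x35 blk=6 s=2: L1-HIT | VC [4, 14]
  [10] addr=0x51 blk=10 s=2: MISS | VC [4, 14, 6]
  [11] addr=0x51 blk=10 s=2: L1-HIT | VC [4, 14, 6]
  [12] addr=0x24 blk=4 s=0: VC-HIT | VC [16, 14, 6]
  [13] addr=0x41 blk=8 s=0: MISS | VC [16, 14, 6, 4]
  [14] addr=0x23 blk=4 s=0: VC-HIT | VC [16, 14, 6, 8]

MISSES = 6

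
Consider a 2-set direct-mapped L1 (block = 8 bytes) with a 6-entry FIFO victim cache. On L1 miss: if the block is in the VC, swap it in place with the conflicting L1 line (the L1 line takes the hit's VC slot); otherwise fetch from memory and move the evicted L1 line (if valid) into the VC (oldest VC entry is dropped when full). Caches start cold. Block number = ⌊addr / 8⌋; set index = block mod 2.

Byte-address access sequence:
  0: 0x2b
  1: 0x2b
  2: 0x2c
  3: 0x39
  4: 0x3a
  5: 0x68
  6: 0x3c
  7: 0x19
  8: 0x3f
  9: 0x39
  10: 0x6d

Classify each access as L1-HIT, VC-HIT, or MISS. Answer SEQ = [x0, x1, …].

#0 0x2b→b5/s1 MISS; vc=[]
#1 0x2b→b5/s1 L1-HIT; vc=[]
#2 0x2c→b5/s1 L1-HIT; vc=[]
#3 0x39→b7/s1 MISS; vc=[5]
#4 0x3a→b7/s1 L1-HIT; vc=[5]
#5 0x68→b13/s1 MISS; vc=[5,7]
#6 0x3c→b7/s1 VC-HIT; vc=[5,13]
#7 0x19→b3/s1 MISS; vc=[5,13,7]
#8 0x3f→b7/s1 VC-HIT; vc=[5,13,3]
#9 0x39→b7/s1 L1-HIT; vc=[5,13,3]
#10 0x6d→b13/s1 VC-HIT; vc=[5,7,3]

SEQ = [MISS, L1-HIT, L1-HIT, MISS, L1-HIT, MISS, VC-HIT, MISS, VC-HIT, L1-HIT, VC-HIT]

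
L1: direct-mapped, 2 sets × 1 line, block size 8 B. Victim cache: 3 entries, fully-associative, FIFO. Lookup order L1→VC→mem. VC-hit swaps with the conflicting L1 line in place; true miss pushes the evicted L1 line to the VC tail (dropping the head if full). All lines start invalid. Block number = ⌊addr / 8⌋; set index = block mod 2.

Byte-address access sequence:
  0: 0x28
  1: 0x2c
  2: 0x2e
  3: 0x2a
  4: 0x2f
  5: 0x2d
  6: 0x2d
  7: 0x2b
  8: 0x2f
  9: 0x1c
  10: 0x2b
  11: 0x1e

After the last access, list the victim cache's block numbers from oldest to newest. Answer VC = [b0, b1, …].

0: 0x28 (blk 5, set 1) → MISS  vc=[]
1: 0x2c (blk 5, set 1) → L1-HIT  vc=[]
2: 0x2e (blk 5, set 1) → L1-HIT  vc=[]
3: 0x2a (blk 5, set 1) → L1-HIT  vc=[]
4: 0x2f (blk 5, set 1) → L1-HIT  vc=[]
5: 0x2d (blk 5, set 1) → L1-HIT  vc=[]
6: 0x2d (blk 5, set 1) → L1-HIT  vc=[]
7: 0x2b (blk 5, set 1) → L1-HIT  vc=[]
8: 0x2f (blk 5, set 1) → L1-HIT  vc=[]
9: 0x1c (blk 3, set 1) → MISS  vc=[5]
10: 0x2b (blk 5, set 1) → VC-HIT  vc=[3]
11: 0x1e (blk 3, set 1) → VC-HIT  vc=[5]

VC = [5]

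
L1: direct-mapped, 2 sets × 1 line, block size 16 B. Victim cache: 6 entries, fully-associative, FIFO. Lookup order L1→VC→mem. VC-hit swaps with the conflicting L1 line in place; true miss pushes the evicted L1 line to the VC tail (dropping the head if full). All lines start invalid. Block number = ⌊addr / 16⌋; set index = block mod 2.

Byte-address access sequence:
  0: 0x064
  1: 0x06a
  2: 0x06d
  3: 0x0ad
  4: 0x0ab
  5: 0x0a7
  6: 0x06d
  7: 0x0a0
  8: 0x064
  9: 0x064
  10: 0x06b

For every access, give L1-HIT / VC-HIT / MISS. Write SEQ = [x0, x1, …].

0: 0x64 (blk 6, set 0) → MISS  vc=[]
1: 0x6a (blk 6, set 0) → L1-HIT  vc=[]
2: 0x6d (blk 6, set 0) → L1-HIT  vc=[]
3: 0xad (blk 10, set 0) → MISS  vc=[6]
4: 0xab (blk 10, set 0) → L1-HIT  vc=[6]
5: 0xa7 (blk 10, set 0) → L1-HIT  vc=[6]
6: 0x6d (blk 6, set 0) → VC-HIT  vc=[10]
7: 0xa0 (blk 10, set 0) → VC-HIT  vc=[6]
8: 0x64 (blk 6, set 0) → VC-HIT  vc=[10]
9: 0x64 (blk 6, set 0) → L1-HIT  vc=[10]
10: 0x6b (blk 6, set 0) → L1-HIT  vc=[10]

SEQ = [MISS, L1-HIT, L1-HIT, MISS, L1-HIT, L1-HIT, VC-HIT, VC-HIT, VC-HIT, L1-HIT, L1-HIT]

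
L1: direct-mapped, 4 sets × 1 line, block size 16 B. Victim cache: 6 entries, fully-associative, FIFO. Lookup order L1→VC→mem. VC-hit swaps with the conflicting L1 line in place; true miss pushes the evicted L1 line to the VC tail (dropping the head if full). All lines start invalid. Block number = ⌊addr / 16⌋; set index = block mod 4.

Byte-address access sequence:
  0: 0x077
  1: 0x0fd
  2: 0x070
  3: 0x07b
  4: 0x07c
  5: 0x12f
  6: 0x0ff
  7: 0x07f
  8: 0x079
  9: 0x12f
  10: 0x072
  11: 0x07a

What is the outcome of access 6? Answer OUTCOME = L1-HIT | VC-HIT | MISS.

OUTCOME = VC-HIT

  [0] addr=0x77 blk=7 s=3: MISS | VC []
  [1] addr=0xfd blk=15 s=3: MISS | VC [7]
  [2] addr=0x70 blk=7 s=3: VC-HIT | VC [15]
  [3] addr=0x7b blk=7 s=3: L1-HIT | VC [15]
  [4] addr=0x7c blk=7 s=3: L1-HIT | VC [15]
  [5] addr=0x12f blk=18 s=2: MISS | VC [15]
  [6] addr=0xff blk=15 s=3: VC-HIT | VC [7]
  [7] addr=0x7f blk=7 s=3: VC-HIT | VC [15]
  [8] addr=0x79 blk=7 s=3: L1-HIT | VC [15]
  [9] addr=0x12f blk=18 s=2: L1-HIT | VC [15]
  [10] addr=0x72 blk=7 s=3: L1-HIT | VC [15]
  [11] addr=0x7a blk=7 s=3: L1-HIT | VC [15]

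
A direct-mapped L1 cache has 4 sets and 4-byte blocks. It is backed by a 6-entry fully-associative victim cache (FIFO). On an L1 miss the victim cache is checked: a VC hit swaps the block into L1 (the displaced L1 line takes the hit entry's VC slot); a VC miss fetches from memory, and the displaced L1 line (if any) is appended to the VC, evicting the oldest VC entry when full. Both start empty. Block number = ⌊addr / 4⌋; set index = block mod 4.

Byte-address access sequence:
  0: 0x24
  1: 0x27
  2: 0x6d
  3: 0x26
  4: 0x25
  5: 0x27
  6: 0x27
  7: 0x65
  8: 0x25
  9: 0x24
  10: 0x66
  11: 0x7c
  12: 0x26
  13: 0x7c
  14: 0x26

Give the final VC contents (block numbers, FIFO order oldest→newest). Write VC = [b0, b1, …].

VC = [25, 27]

#0 0x24→b9/s1 MISS; vc=[]
#1 0x27→b9/s1 L1-HIT; vc=[]
#2 0x6d→b27/s3 MISS; vc=[]
#3 0x26→b9/s1 L1-HIT; vc=[]
#4 0x25→b9/s1 L1-HIT; vc=[]
#5 0x27→b9/s1 L1-HIT; vc=[]
#6 0x27→b9/s1 L1-HIT; vc=[]
#7 0x65→b25/s1 MISS; vc=[9]
#8 0x25→b9/s1 VC-HIT; vc=[25]
#9 0x24→b9/s1 L1-HIT; vc=[25]
#10 0x66→b25/s1 VC-HIT; vc=[9]
#11 0x7c→b31/s3 MISS; vc=[9,27]
#12 0x26→b9/s1 VC-HIT; vc=[25,27]
#13 0x7c→b31/s3 L1-HIT; vc=[25,27]
#14 0x26→b9/s1 L1-HIT; vc=[25,27]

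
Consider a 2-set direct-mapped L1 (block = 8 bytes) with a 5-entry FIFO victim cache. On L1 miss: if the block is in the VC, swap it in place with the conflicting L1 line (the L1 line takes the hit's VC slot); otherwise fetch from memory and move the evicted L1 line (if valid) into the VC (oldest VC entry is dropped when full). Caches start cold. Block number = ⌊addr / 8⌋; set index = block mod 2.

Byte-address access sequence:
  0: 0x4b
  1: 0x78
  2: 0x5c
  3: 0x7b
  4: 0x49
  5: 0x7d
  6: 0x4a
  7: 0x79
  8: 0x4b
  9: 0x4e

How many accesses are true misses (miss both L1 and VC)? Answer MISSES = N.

MISSES = 3

#0 0x4b→b9/s1 MISS; vc=[]
#1 0x78→b15/s1 MISS; vc=[9]
#2 0x5c→b11/s1 MISS; vc=[9,15]
#3 0x7b→b15/s1 VC-HIT; vc=[9,11]
#4 0x49→b9/s1 VC-HIT; vc=[15,11]
#5 0x7d→b15/s1 VC-HIT; vc=[9,11]
#6 0x4a→b9/s1 VC-HIT; vc=[15,11]
#7 0x79→b15/s1 VC-HIT; vc=[9,11]
#8 0x4b→b9/s1 VC-HIT; vc=[15,11]
#9 0x4e→b9/s1 L1-HIT; vc=[15,11]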